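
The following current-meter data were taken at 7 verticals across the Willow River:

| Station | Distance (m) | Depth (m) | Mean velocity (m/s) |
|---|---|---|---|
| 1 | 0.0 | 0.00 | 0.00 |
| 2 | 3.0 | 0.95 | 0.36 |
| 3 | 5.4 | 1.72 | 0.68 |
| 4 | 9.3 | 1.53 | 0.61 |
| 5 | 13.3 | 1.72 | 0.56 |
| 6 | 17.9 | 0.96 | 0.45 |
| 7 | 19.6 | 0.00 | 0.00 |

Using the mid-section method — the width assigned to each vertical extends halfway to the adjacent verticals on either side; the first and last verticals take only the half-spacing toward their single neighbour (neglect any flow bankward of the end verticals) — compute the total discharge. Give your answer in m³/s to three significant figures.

13.8 m³/s

w_2 = (5.4 − 0.0)/2 = 2.7 m; q_2 = 0.36 × 0.95 × 2.7 = 0.9234 m³/s
w_3 = (9.3 − 3.0)/2 = 3.15 m; q_3 = 0.68 × 1.72 × 3.15 = 3.684 m³/s
w_4 = (13.3 − 5.4)/2 = 3.95 m; q_4 = 0.61 × 1.53 × 3.95 = 3.687 m³/s
w_5 = (17.9 − 9.3)/2 = 4.3 m; q_5 = 0.56 × 1.72 × 4.3 = 4.142 m³/s
w_6 = (19.6 − 13.3)/2 = 3.15 m; q_6 = 0.45 × 0.96 × 3.15 = 1.361 m³/s
Stations 1, 7 contribute zero (depth or velocity is 0).
Q = Σ qᵢ = 13.80 m³/s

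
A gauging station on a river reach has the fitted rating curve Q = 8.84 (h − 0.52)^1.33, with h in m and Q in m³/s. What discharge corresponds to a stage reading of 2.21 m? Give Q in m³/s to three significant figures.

17.8 m³/s

Q = 8.84 × (2.21 − 0.52)^1.33 = 8.84 × 1.69^1.33 = 17.76 m³/s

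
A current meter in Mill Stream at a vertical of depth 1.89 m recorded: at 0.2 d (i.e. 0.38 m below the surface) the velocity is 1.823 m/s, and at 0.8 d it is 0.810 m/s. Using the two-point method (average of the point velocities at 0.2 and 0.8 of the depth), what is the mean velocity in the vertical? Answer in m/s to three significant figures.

1.32 m/s

v̄ = (1.823 + 0.810) / 2 = 1.317 m/s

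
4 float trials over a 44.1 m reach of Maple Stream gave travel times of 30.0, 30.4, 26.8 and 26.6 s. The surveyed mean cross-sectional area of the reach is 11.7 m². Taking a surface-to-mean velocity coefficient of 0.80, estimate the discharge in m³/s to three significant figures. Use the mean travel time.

14.5 m³/s

t̄ = (30.0 + 30.4 + 26.8 + 26.6) / 4 = 28.45 s
v_surface = L / t̄ = 44.1 / 28.45 = 1.550 m/s
v_mean = 0.80 × 1.550 = 1.240 m/s
Q = A × v_mean = 11.7 × 1.240 = 14.51 m³/s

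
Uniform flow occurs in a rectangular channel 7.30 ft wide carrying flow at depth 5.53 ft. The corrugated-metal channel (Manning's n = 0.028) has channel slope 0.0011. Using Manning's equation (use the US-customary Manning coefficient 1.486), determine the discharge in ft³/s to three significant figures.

120 ft³/s

A = b·y = 7.30 × 5.53 = 40.37 ft²
P = b + 2y = 7.30 + 2×5.53 = 18.36 ft
R = A/P = 40.37/18.36 = 2.199 ft
Q = (1.486/n)·A·R^(2/3)·S^(1/2) = (1.486/0.028) × 40.37 × 2.199^(2/3) × 0.0011^(1/2) = 120.1 ft³/s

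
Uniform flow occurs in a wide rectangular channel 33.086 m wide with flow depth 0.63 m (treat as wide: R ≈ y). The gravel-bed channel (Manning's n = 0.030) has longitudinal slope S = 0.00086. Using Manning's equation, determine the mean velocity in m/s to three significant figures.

A = b·y = 33.086 × 0.63 = 20.84 m²
Wide channel: R ≈ y = 0.63 m
Q = (1/n)·A·R^(2/3)·S^(1/2) = (1/0.030) × 20.84 × 0.6300^(2/3) × 0.00086^(1/2) = 14.97 m³/s
V = Q/A = 14.97/20.84 = 0.7184 m/s

0.718 m/s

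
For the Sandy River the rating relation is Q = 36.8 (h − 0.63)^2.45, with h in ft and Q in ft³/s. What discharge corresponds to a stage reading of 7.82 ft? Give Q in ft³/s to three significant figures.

4620 ft³/s

Q = 36.8 × (7.82 − 0.63)^2.45 = 36.8 × 7.19^2.45 = 4622 ft³/s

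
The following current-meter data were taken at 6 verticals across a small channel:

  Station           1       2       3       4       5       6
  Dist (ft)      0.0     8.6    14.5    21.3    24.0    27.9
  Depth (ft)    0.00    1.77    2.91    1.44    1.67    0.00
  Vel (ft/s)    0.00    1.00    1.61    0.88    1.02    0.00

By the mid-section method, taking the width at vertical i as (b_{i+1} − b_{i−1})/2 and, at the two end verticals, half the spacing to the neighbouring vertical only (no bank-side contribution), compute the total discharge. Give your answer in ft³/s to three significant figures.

54.2 ft³/s

w_2 = (14.5 − 0.0)/2 = 7.25 ft; q_2 = 1.00 × 1.77 × 7.25 = 12.83 ft³/s
w_3 = (21.3 − 8.6)/2 = 6.35 ft; q_3 = 1.61 × 2.91 × 6.35 = 29.75 ft³/s
w_4 = (24.0 − 14.5)/2 = 4.75 ft; q_4 = 0.88 × 1.44 × 4.75 = 6.019 ft³/s
w_5 = (27.9 − 21.3)/2 = 3.3 ft; q_5 = 1.02 × 1.67 × 3.3 = 5.621 ft³/s
Stations 1, 6 contribute zero (depth or velocity is 0).
Q = Σ qᵢ = 54.22 ft³/s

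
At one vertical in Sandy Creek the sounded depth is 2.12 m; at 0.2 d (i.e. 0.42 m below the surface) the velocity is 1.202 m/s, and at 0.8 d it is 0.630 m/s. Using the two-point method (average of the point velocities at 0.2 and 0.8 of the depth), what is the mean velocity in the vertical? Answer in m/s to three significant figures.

v̄ = (1.202 + 0.630) / 2 = 0.9160 m/s

0.916 m/s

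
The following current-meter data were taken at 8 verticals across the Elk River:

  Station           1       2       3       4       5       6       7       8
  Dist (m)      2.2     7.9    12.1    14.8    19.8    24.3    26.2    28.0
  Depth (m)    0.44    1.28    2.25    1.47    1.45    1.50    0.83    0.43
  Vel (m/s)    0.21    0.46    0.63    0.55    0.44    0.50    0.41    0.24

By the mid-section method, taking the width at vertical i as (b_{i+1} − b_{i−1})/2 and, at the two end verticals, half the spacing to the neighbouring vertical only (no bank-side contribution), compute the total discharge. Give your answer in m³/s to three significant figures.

17.3 m³/s

w_1 = (7.9 − 2.2)/2 = 2.85 m; q_1 = 0.21 × 0.44 × 2.85 = 0.2633 m³/s
w_2 = (12.1 − 2.2)/2 = 4.95 m; q_2 = 0.46 × 1.28 × 4.95 = 2.915 m³/s
w_3 = (14.8 − 7.9)/2 = 3.45 m; q_3 = 0.63 × 2.25 × 3.45 = 4.890 m³/s
w_4 = (19.8 − 12.1)/2 = 3.85 m; q_4 = 0.55 × 1.47 × 3.85 = 3.113 m³/s
w_5 = (24.3 − 14.8)/2 = 4.75 m; q_5 = 0.44 × 1.45 × 4.75 = 3.031 m³/s
w_6 = (26.2 − 19.8)/2 = 3.2 m; q_6 = 0.50 × 1.50 × 3.2 = 2.400 m³/s
w_7 = (28.0 − 24.3)/2 = 1.85 m; q_7 = 0.41 × 0.83 × 1.85 = 0.6296 m³/s
w_8 = (28.0 − 26.2)/2 = 0.9 m; q_8 = 0.24 × 0.43 × 0.9 = 0.09288 m³/s
Q = Σ qᵢ = 17.33 m³/s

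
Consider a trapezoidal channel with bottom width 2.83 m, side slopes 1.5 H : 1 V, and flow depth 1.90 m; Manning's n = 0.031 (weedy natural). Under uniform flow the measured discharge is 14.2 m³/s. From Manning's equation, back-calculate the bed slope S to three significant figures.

0.00144

A = (b + z·y)·y = (2.83 + 1.5×1.90)×1.90 = 10.79 m²
P = b + 2y√(1+z²) = 2.83 + 2×1.90×√(1+1.5²) = 9.681 m
R = A/P = 10.79/9.681 = 1.115 m
S = (Q·n / (1·A·R^(2/3)))² = (14.2×0.031 / (1×10.79×1.075))² = 0.001439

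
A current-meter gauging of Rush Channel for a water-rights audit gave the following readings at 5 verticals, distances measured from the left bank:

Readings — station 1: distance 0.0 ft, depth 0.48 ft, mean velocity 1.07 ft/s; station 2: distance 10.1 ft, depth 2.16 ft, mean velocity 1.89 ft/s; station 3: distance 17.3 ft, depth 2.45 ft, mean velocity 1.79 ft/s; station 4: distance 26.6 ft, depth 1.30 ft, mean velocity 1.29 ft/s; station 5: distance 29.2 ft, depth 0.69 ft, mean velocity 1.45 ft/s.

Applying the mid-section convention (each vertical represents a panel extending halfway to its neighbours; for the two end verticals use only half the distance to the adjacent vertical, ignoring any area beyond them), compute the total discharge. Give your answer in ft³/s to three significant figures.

w_1 = (10.1 − 0.0)/2 = 5.05 ft; q_1 = 1.07 × 0.48 × 5.05 = 2.594 ft³/s
w_2 = (17.3 − 0.0)/2 = 8.65 ft; q_2 = 1.89 × 2.16 × 8.65 = 35.31 ft³/s
w_3 = (26.6 − 10.1)/2 = 8.25 ft; q_3 = 1.79 × 2.45 × 8.25 = 36.18 ft³/s
w_4 = (29.2 − 17.3)/2 = 5.95 ft; q_4 = 1.29 × 1.30 × 5.95 = 9.978 ft³/s
w_5 = (29.2 − 26.6)/2 = 1.3 ft; q_5 = 1.45 × 0.69 × 1.3 = 1.301 ft³/s
Q = Σ qᵢ = 85.37 ft³/s

85.4 ft³/s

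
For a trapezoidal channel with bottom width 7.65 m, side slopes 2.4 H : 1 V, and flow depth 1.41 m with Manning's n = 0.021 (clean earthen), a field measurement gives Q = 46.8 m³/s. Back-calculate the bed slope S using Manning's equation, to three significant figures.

A = (b + z·y)·y = (7.65 + 2.4×1.41)×1.41 = 15.56 m²
P = b + 2y√(1+z²) = 7.65 + 2×1.41×√(1+2.4²) = 14.98 m
R = A/P = 15.56/14.98 = 1.038 m
S = (Q·n / (1·A·R^(2/3)))² = (46.8×0.021 / (1×15.56×1.025))² = 0.003795

0.00379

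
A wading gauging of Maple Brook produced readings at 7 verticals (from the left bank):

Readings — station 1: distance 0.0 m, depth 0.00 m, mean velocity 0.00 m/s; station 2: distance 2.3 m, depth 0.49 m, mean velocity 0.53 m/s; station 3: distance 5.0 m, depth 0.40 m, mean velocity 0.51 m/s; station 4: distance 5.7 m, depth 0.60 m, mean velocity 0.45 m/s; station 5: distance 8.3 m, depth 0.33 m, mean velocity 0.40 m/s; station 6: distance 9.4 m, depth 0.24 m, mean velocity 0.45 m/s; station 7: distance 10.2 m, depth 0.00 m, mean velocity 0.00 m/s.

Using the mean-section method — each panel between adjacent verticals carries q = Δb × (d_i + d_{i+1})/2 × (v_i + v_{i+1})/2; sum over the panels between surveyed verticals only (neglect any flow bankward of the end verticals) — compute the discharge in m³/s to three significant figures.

Panel 1-2: Δb = 2.3 m, d̄ = (0.00+0.49)/2 = 0.245, v̄ = (0.00+0.53)/2 = 0.265 → q = 2.3×0.245×0.265 = 0.1493 m³/s
Panel 2-3: Δb = 2.7 m, d̄ = (0.49+0.40)/2 = 0.445, v̄ = (0.53+0.51)/2 = 0.52 → q = 2.7×0.445×0.52 = 0.6248 m³/s
Panel 3-4: Δb = 0.7 m, d̄ = (0.40+0.60)/2 = 0.5, v̄ = (0.51+0.45)/2 = 0.48 → q = 0.7×0.5×0.48 = 0.1680 m³/s
Panel 4-5: Δb = 2.6 m, d̄ = (0.60+0.33)/2 = 0.465, v̄ = (0.45+0.40)/2 = 0.425 → q = 2.6×0.465×0.425 = 0.5138 m³/s
Panel 5-6: Δb = 1.1 m, d̄ = (0.33+0.24)/2 = 0.285, v̄ = (0.40+0.45)/2 = 0.425 → q = 1.1×0.285×0.425 = 0.1332 m³/s
Panel 6-7: Δb = 0.8 m, d̄ = (0.24+0.00)/2 = 0.12, v̄ = (0.45+0.00)/2 = 0.225 → q = 0.8×0.12×0.225 = 0.02160 m³/s
Q = Σ q = 1.611 m³/s

1.61 m³/s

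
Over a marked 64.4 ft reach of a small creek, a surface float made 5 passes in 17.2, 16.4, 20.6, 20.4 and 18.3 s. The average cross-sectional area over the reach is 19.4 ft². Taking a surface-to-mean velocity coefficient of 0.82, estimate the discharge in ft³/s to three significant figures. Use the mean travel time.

55.1 ft³/s

t̄ = (17.2 + 16.4 + 20.6 + 20.4 + 18.3) / 5 = 18.58 s
v_surface = L / t̄ = 64.4 / 18.58 = 3.466 ft/s
v_mean = 0.82 × 3.466 = 2.842 ft/s
Q = A × v_mean = 19.4 × 2.842 = 55.14 ft³/s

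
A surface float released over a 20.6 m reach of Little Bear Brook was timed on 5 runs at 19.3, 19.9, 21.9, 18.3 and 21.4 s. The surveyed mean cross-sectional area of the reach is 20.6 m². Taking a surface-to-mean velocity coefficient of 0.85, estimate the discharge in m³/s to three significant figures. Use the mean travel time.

t̄ = (19.3 + 19.9 + 21.9 + 18.3 + 21.4) / 5 = 20.16 s
v_surface = L / t̄ = 20.6 / 20.16 = 1.022 m/s
v_mean = 0.85 × 1.022 = 0.8686 m/s
Q = A × v_mean = 20.6 × 0.8686 = 17.89 m³/s

17.9 m³/s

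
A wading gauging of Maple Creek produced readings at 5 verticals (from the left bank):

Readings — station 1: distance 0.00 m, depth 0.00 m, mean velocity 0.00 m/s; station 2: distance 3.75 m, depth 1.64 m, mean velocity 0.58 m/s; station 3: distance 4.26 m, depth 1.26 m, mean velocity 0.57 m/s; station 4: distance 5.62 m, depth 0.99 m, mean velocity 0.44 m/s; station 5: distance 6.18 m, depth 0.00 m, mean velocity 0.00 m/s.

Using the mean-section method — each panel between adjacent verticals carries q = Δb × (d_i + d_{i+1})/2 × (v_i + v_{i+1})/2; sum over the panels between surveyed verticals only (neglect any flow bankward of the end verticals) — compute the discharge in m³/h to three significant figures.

7740 m³/h

Panel 1-2: Δb = 3.75 m, d̄ = (0.00+1.64)/2 = 0.82, v̄ = (0.00+0.58)/2 = 0.29 → q = 3.75×0.82×0.29 = 0.8918 m³/s
Panel 2-3: Δb = 0.51 m, d̄ = (1.64+1.26)/2 = 1.45, v̄ = (0.58+0.57)/2 = 0.575 → q = 0.51×1.45×0.575 = 0.4252 m³/s
Panel 3-4: Δb = 1.36 m, d̄ = (1.26+0.99)/2 = 1.125, v̄ = (0.57+0.44)/2 = 0.505 → q = 1.36×1.125×0.505 = 0.7727 m³/s
Panel 4-5: Δb = 0.56 m, d̄ = (0.99+0.00)/2 = 0.495, v̄ = (0.44+0.00)/2 = 0.22 → q = 0.56×0.495×0.22 = 0.06098 m³/s
Q = Σ q = 2.151 m³/s
= 2.151 × 3600 = 7742 m³/h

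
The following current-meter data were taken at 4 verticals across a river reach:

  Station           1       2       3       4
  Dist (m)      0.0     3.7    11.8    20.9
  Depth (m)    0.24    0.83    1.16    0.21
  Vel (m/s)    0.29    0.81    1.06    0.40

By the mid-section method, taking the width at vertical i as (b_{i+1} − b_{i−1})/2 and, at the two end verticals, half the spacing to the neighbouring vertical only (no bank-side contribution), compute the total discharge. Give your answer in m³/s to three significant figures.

w_1 = (3.7 − 0.0)/2 = 1.85 m; q_1 = 0.29 × 0.24 × 1.85 = 0.1288 m³/s
w_2 = (11.8 − 0.0)/2 = 5.9 m; q_2 = 0.81 × 0.83 × 5.9 = 3.967 m³/s
w_3 = (20.9 − 3.7)/2 = 8.6 m; q_3 = 1.06 × 1.16 × 8.6 = 10.57 m³/s
w_4 = (20.9 − 11.8)/2 = 4.55 m; q_4 = 0.40 × 0.21 × 4.55 = 0.3822 m³/s
Q = Σ qᵢ = 15.05 m³/s

15.1 m³/s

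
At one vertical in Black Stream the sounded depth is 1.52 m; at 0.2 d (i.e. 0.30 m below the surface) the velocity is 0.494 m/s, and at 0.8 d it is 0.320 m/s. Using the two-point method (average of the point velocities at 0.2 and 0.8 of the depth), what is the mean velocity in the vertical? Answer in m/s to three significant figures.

v̄ = (0.494 + 0.320) / 2 = 0.4070 m/s

0.407 m/s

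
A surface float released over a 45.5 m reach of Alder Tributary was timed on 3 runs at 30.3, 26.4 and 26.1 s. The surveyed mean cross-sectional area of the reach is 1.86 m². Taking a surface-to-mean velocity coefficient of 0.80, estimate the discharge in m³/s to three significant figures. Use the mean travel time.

2.45 m³/s

t̄ = (30.3 + 26.4 + 26.1) / 3 = 27.6 s
v_surface = L / t̄ = 45.5 / 27.6 = 1.649 m/s
v_mean = 0.80 × 1.649 = 1.319 m/s
Q = A × v_mean = 1.86 × 1.319 = 2.453 m³/s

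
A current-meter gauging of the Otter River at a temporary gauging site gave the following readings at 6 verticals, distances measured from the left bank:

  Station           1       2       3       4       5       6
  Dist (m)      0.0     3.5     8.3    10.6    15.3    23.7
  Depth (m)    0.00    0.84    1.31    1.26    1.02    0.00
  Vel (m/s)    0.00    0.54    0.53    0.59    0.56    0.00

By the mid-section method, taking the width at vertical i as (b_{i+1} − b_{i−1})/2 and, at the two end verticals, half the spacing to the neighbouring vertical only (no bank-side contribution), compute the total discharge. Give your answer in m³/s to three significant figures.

w_2 = (8.3 − 0.0)/2 = 4.15 m; q_2 = 0.54 × 0.84 × 4.15 = 1.882 m³/s
w_3 = (10.6 − 3.5)/2 = 3.55 m; q_3 = 0.53 × 1.31 × 3.55 = 2.465 m³/s
w_4 = (15.3 − 8.3)/2 = 3.5 m; q_4 = 0.59 × 1.26 × 3.5 = 2.602 m³/s
w_5 = (23.7 − 10.6)/2 = 6.55 m; q_5 = 0.56 × 1.02 × 6.55 = 3.741 m³/s
Stations 1, 6 contribute zero (depth or velocity is 0).
Q = Σ qᵢ = 10.69 m³/s

10.7 m³/s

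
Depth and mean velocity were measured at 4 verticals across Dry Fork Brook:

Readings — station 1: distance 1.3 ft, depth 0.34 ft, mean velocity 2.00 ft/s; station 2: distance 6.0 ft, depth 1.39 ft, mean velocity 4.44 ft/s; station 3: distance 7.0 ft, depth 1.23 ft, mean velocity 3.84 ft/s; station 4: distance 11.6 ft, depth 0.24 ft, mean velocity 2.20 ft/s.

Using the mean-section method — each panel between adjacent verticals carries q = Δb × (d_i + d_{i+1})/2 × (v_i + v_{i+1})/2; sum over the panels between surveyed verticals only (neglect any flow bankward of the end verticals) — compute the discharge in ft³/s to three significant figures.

Panel 1-2: Δb = 4.7 ft, d̄ = (0.34+1.39)/2 = 0.865, v̄ = (2.00+4.44)/2 = 3.22 → q = 4.7×0.865×3.22 = 13.09 ft³/s
Panel 2-3: Δb = 1 ft, d̄ = (1.39+1.23)/2 = 1.31, v̄ = (4.44+3.84)/2 = 4.14 → q = 1×1.31×4.14 = 5.423 ft³/s
Panel 3-4: Δb = 4.6 ft, d̄ = (1.23+0.24)/2 = 0.735, v̄ = (3.84+2.20)/2 = 3.02 → q = 4.6×0.735×3.02 = 10.21 ft³/s
Q = Σ q = 28.72 ft³/s

28.7 ft³/s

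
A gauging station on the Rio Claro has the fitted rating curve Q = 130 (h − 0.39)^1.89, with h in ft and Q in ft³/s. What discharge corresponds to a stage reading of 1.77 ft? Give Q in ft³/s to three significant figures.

Q = 130 × (1.77 − 0.39)^1.89 = 130 × 1.38^1.89 = 239.0 ft³/s

239 ft³/s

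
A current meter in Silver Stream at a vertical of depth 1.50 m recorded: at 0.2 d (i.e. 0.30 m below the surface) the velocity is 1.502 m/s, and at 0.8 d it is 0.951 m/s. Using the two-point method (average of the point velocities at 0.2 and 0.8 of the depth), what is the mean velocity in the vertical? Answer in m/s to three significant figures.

1.23 m/s

v̄ = (1.502 + 0.951) / 2 = 1.227 m/s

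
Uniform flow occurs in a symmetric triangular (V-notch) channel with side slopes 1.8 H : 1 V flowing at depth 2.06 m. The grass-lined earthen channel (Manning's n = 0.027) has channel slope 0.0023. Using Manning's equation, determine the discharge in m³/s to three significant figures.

A = z·y² = 1.8×2.06² = 7.638 m²
P = 2y√(1+z²) = 2×2.06×√(1+1.8²) = 8.484 m
R = A/P = 7.638/8.484 = 0.9004 m
Q = (1/n)·A·R^(2/3)·S^(1/2) = (1/0.027) × 7.638 × 0.9004^(2/3) × 0.0023^(1/2) = 12.65 m³/s

12.7 m³/s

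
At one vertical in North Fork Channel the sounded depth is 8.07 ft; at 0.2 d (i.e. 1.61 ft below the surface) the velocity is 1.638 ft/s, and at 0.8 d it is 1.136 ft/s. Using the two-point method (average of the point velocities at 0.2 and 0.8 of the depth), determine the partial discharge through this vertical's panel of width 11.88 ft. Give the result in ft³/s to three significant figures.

v̄ = (1.638 + 1.136) / 2 = 1.387 ft/s
q = v̄ × d × w = 1.387 × 8.07 × 11.88 = 133.0 ft³/s

133 ft³/s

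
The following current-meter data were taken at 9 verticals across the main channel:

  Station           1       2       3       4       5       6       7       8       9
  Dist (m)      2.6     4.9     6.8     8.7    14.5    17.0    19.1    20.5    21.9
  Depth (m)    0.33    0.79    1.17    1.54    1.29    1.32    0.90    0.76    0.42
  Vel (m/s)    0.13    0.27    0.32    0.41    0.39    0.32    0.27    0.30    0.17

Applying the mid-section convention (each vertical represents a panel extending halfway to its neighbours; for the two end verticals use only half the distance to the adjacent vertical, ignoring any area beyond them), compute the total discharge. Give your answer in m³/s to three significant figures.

w_1 = (4.9 − 2.6)/2 = 1.15 m; q_1 = 0.13 × 0.33 × 1.15 = 0.04934 m³/s
w_2 = (6.8 − 2.6)/2 = 2.1 m; q_2 = 0.27 × 0.79 × 2.1 = 0.4479 m³/s
w_3 = (8.7 − 4.9)/2 = 1.9 m; q_3 = 0.32 × 1.17 × 1.9 = 0.7114 m³/s
w_4 = (14.5 − 6.8)/2 = 3.85 m; q_4 = 0.41 × 1.54 × 3.85 = 2.431 m³/s
w_5 = (17.0 − 8.7)/2 = 4.15 m; q_5 = 0.39 × 1.29 × 4.15 = 2.088 m³/s
w_6 = (19.1 − 14.5)/2 = 2.3 m; q_6 = 0.32 × 1.32 × 2.3 = 0.9715 m³/s
w_7 = (20.5 − 17.0)/2 = 1.75 m; q_7 = 0.27 × 0.90 × 1.75 = 0.4253 m³/s
w_8 = (21.9 − 19.1)/2 = 1.4 m; q_8 = 0.30 × 0.76 × 1.4 = 0.3192 m³/s
w_9 = (21.9 − 20.5)/2 = 0.7 m; q_9 = 0.17 × 0.42 × 0.7 = 0.04998 m³/s
Q = Σ qᵢ = 7.493 m³/s

7.49 m³/s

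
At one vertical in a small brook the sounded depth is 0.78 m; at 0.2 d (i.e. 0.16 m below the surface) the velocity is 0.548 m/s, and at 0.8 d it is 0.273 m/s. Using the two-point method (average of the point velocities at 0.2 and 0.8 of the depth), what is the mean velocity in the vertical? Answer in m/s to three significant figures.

v̄ = (0.548 + 0.273) / 2 = 0.4105 m/s

0.411 m/s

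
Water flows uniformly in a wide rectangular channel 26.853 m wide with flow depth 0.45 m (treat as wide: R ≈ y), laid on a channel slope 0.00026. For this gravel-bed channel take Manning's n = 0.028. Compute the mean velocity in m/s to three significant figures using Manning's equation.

A = b·y = 26.853 × 0.45 = 12.08 m²
Wide channel: R ≈ y = 0.45 m
Q = (1/n)·A·R^(2/3)·S^(1/2) = (1/0.028) × 12.08 × 0.4500^(2/3) × 0.00026^(1/2) = 4.086 m³/s
V = Q/A = 4.086/12.08 = 0.3382 m/s

0.338 m/s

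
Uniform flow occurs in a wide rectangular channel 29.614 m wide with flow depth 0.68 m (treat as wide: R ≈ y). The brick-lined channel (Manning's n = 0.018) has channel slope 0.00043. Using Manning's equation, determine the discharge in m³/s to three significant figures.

17.9 m³/s

A = b·y = 29.614 × 0.68 = 20.14 m²
Wide channel: R ≈ y = 0.68 m
Q = (1/n)·A·R^(2/3)·S^(1/2) = (1/0.018) × 20.14 × 0.6800^(2/3) × 0.00043^(1/2) = 17.94 m³/s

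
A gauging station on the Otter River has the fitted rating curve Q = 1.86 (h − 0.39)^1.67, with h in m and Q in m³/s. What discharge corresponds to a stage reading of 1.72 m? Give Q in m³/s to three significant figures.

Q = 1.86 × (1.72 − 0.39)^1.67 = 1.86 × 1.33^1.67 = 2.995 m³/s

2.99 m³/s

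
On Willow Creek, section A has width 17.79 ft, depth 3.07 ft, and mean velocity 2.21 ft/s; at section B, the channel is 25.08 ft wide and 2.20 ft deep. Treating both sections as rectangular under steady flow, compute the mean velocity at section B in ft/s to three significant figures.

2.19 ft/s

Q = A₁V₁ = (17.79×3.07) × 2.21 = 120.7 ft³/s
A₂ = 25.08 × 2.20 = 55.18 ft²
V₂ = Q/A₂ = 120.7/55.18 = 2.188 ft/s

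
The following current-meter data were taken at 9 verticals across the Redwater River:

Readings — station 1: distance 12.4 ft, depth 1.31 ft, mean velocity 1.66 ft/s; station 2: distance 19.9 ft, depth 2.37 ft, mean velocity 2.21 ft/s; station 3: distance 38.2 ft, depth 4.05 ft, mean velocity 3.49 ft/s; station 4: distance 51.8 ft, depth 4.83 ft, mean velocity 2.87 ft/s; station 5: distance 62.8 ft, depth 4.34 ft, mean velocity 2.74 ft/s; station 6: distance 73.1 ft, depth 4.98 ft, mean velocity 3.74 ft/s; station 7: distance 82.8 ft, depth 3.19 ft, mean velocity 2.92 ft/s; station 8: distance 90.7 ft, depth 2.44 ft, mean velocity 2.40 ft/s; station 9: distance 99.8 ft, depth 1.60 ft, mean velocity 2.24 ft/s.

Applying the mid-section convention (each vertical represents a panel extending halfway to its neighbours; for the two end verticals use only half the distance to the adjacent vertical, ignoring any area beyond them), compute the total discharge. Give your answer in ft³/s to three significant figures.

w_1 = (19.9 − 12.4)/2 = 3.75 ft; q_1 = 1.66 × 1.31 × 3.75 = 8.155 ft³/s
w_2 = (38.2 − 12.4)/2 = 12.9 ft; q_2 = 2.21 × 2.37 × 12.9 = 67.57 ft³/s
w_3 = (51.8 − 19.9)/2 = 15.95 ft; q_3 = 3.49 × 4.05 × 15.95 = 225.4 ft³/s
w_4 = (62.8 − 38.2)/2 = 12.3 ft; q_4 = 2.87 × 4.83 × 12.3 = 170.5 ft³/s
w_5 = (73.1 − 51.8)/2 = 10.65 ft; q_5 = 2.74 × 4.34 × 10.65 = 126.6 ft³/s
w_6 = (82.8 − 62.8)/2 = 10 ft; q_6 = 3.74 × 4.98 × 10 = 186.3 ft³/s
w_7 = (90.7 − 73.1)/2 = 8.8 ft; q_7 = 2.92 × 3.19 × 8.8 = 81.97 ft³/s
w_8 = (99.8 − 82.8)/2 = 8.5 ft; q_8 = 2.40 × 2.44 × 8.5 = 49.78 ft³/s
w_9 = (99.8 − 90.7)/2 = 4.55 ft; q_9 = 2.24 × 1.60 × 4.55 = 16.31 ft³/s
Q = Σ qᵢ = 932.6 ft³/s

933 ft³/s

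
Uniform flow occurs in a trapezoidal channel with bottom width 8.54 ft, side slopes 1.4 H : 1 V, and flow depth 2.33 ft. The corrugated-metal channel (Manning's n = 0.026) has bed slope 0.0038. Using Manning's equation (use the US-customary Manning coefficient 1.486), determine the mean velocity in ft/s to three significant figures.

4.94 ft/s

A = (b + z·y)·y = (8.54 + 1.4×2.33)×2.33 = 27.50 ft²
P = b + 2y√(1+z²) = 8.54 + 2×2.33×√(1+1.4²) = 16.56 ft
R = A/P = 27.50/16.56 = 1.661 ft
Q = (1.486/n)·A·R^(2/3)·S^(1/2) = (1.486/0.026) × 27.50 × 1.661^(2/3) × 0.0038^(1/2) = 135.9 ft³/s
V = Q/A = 135.9/27.50 = 4.941 ft/s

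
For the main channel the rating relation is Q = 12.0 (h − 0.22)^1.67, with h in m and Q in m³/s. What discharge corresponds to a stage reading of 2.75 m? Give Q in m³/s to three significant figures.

Q = 12.0 × (2.75 − 0.22)^1.67 = 12.0 × 2.53^1.67 = 56.54 m³/s

56.5 m³/s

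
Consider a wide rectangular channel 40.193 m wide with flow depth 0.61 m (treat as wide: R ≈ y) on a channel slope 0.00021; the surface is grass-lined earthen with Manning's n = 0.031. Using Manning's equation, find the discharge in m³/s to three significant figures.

A = b·y = 40.193 × 0.61 = 24.52 m²
Wide channel: R ≈ y = 0.61 m
Q = (1/n)·A·R^(2/3)·S^(1/2) = (1/0.031) × 24.52 × 0.6100^(2/3) × 0.00021^(1/2) = 8.244 m³/s

8.24 m³/s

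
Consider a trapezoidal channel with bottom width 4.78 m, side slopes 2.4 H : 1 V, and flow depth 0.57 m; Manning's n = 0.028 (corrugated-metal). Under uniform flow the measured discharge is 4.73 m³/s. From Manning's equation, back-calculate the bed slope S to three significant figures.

A = (b + z·y)·y = (4.78 + 2.4×0.57)×0.57 = 3.504 m²
P = b + 2y√(1+z²) = 4.78 + 2×0.57×√(1+2.4²) = 7.744 m
R = A/P = 3.504/7.744 = 0.4525 m
S = (Q·n / (1·A·R^(2/3)))² = (4.73×0.028 / (1×3.504×0.5894))² = 0.004111

0.00411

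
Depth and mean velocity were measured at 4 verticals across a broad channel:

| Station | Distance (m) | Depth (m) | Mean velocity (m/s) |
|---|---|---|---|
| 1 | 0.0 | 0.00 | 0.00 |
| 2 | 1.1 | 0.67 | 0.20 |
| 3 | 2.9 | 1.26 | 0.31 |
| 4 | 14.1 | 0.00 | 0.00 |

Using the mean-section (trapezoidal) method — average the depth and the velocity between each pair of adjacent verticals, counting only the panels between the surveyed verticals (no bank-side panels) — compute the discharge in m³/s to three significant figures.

Panel 1-2: Δb = 1.1 m, d̄ = (0.00+0.67)/2 = 0.335, v̄ = (0.00+0.20)/2 = 0.1 → q = 1.1×0.335×0.1 = 0.03685 m³/s
Panel 2-3: Δb = 1.8 m, d̄ = (0.67+1.26)/2 = 0.965, v̄ = (0.20+0.31)/2 = 0.255 → q = 1.8×0.965×0.255 = 0.4429 m³/s
Panel 3-4: Δb = 11.2 m, d̄ = (1.26+0.00)/2 = 0.63, v̄ = (0.31+0.00)/2 = 0.155 → q = 11.2×0.63×0.155 = 1.094 m³/s
Q = Σ q = 1.573 m³/s

1.57 m³/s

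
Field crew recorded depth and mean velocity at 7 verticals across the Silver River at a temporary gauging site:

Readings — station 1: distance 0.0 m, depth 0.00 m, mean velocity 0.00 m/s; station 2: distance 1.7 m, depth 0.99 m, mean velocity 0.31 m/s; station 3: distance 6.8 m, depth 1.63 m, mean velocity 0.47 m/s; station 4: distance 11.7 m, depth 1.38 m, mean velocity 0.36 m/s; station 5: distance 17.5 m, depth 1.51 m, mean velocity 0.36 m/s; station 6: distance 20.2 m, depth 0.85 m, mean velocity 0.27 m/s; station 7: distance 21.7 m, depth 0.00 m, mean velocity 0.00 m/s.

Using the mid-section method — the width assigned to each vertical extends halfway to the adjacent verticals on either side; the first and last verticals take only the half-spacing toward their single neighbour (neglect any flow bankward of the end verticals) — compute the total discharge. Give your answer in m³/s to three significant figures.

10.3 m³/s

w_2 = (6.8 − 0.0)/2 = 3.4 m; q_2 = 0.31 × 0.99 × 3.4 = 1.043 m³/s
w_3 = (11.7 − 1.7)/2 = 5 m; q_3 = 0.47 × 1.63 × 5 = 3.831 m³/s
w_4 = (17.5 − 6.8)/2 = 5.35 m; q_4 = 0.36 × 1.38 × 5.35 = 2.658 m³/s
w_5 = (20.2 − 11.7)/2 = 4.25 m; q_5 = 0.36 × 1.51 × 4.25 = 2.310 m³/s
w_6 = (21.7 − 17.5)/2 = 2.1 m; q_6 = 0.27 × 0.85 × 2.1 = 0.4820 m³/s
Stations 1, 7 contribute zero (depth or velocity is 0).
Q = Σ qᵢ = 10.32 m³/s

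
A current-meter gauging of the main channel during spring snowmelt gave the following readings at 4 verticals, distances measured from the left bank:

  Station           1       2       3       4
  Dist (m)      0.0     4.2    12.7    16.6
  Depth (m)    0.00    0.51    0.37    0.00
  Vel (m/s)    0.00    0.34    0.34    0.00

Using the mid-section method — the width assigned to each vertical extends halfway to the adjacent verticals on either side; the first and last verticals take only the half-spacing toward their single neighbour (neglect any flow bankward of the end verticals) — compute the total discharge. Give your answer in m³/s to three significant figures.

w_2 = (12.7 − 0.0)/2 = 6.35 m; q_2 = 0.34 × 0.51 × 6.35 = 1.101 m³/s
w_3 = (16.6 − 4.2)/2 = 6.2 m; q_3 = 0.34 × 0.37 × 6.2 = 0.7800 m³/s
Stations 1, 4 contribute zero (depth or velocity is 0).
Q = Σ qᵢ = 1.881 m³/s

1.88 m³/s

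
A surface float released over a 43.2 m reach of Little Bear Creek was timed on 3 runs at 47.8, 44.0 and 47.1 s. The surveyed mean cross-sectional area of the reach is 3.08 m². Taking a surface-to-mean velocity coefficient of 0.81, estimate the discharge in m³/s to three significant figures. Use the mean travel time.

2.33 m³/s

t̄ = (47.8 + 44.0 + 47.1) / 3 = 46.3 s
v_surface = L / t̄ = 43.2 / 46.3 = 0.9330 m/s
v_mean = 0.81 × 0.9330 = 0.7558 m/s
Q = A × v_mean = 3.08 × 0.7558 = 2.328 m³/s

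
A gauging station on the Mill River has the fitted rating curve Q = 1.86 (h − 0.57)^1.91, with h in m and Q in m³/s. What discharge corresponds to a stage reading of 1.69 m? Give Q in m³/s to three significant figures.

2.31 m³/s

Q = 1.86 × (1.69 − 0.57)^1.91 = 1.86 × 1.12^1.91 = 2.310 m³/s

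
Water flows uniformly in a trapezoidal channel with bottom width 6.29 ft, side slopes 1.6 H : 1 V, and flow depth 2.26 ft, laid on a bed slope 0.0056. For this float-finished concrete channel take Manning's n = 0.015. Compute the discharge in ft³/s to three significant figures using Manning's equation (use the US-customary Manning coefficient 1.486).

A = (b + z·y)·y = (6.29 + 1.6×2.26)×2.26 = 22.39 ft²
P = b + 2y√(1+z²) = 6.29 + 2×2.26×√(1+1.6²) = 14.82 ft
R = A/P = 22.39/14.82 = 1.511 ft
Q = (1.486/n)·A·R^(2/3)·S^(1/2) = (1.486/0.015) × 22.39 × 1.511^(2/3) × 0.0056^(1/2) = 218.5 ft³/s

219 ft³/s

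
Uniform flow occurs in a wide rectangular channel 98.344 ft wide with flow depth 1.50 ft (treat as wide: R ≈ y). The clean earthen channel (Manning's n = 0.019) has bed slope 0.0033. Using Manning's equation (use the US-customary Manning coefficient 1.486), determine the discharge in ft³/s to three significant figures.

A = b·y = 98.344 × 1.50 = 147.5 ft²
Wide channel: R ≈ y = 1.50 ft
Q = (1.486/n)·A·R^(2/3)·S^(1/2) = (1.486/0.019) × 147.5 × 1.500^(2/3) × 0.0033^(1/2) = 868.5 ft³/s

868 ft³/s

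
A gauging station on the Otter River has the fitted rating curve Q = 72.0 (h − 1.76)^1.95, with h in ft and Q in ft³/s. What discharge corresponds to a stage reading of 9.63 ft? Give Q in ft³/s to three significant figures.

4020 ft³/s

Q = 72.0 × (9.63 − 1.76)^1.95 = 72.0 × 7.87^1.95 = 4022 ft³/s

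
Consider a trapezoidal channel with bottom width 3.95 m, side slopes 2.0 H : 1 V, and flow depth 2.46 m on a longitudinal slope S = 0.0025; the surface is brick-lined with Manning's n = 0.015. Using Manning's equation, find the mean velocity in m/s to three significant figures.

4.29 m/s

A = (b + z·y)·y = (3.95 + 2.0×2.46)×2.46 = 21.82 m²
P = b + 2y√(1+z²) = 3.95 + 2×2.46×√(1+2.0²) = 14.95 m
R = A/P = 21.82/14.95 = 1.459 m
Q = (1/n)·A·R^(2/3)·S^(1/2) = (1/0.015) × 21.82 × 1.459^(2/3) × 0.0025^(1/2) = 93.58 m³/s
V = Q/A = 93.58/21.82 = 4.289 m/s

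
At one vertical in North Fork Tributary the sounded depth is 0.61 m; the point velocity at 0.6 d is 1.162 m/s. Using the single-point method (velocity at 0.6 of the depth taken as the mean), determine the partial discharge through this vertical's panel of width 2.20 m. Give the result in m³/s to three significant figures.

1.56 m³/s

v̄ = v₀.₆ = 1.162 m/s
q = v̄ × d × w = 1.162 × 0.61 × 2.20 = 1.559 m³/s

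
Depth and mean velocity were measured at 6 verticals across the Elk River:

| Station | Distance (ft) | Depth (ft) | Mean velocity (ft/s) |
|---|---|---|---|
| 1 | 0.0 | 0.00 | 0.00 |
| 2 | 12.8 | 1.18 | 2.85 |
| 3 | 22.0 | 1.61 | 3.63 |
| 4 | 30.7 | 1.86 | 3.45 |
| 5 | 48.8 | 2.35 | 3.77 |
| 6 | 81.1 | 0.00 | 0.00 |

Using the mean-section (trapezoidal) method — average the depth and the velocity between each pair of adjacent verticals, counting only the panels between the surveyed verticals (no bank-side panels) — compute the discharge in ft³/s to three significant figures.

Panel 1-2: Δb = 12.8 ft, d̄ = (0.00+1.18)/2 = 0.59, v̄ = (0.00+2.85)/2 = 1.425 → q = 12.8×0.59×1.425 = 10.76 ft³/s
Panel 2-3: Δb = 9.2 ft, d̄ = (1.18+1.61)/2 = 1.395, v̄ = (2.85+3.63)/2 = 3.24 → q = 9.2×1.395×3.24 = 41.58 ft³/s
Panel 3-4: Δb = 8.7 ft, d̄ = (1.61+1.86)/2 = 1.735, v̄ = (3.63+3.45)/2 = 3.54 → q = 8.7×1.735×3.54 = 53.43 ft³/s
Panel 4-5: Δb = 18.1 ft, d̄ = (1.86+2.35)/2 = 2.105, v̄ = (3.45+3.77)/2 = 3.61 → q = 18.1×2.105×3.61 = 137.5 ft³/s
Panel 5-6: Δb = 32.3 ft, d̄ = (2.35+0.00)/2 = 1.175, v̄ = (3.77+0.00)/2 = 1.885 → q = 32.3×1.175×1.885 = 71.54 ft³/s
Q = Σ q = 314.9 ft³/s

315 ft³/s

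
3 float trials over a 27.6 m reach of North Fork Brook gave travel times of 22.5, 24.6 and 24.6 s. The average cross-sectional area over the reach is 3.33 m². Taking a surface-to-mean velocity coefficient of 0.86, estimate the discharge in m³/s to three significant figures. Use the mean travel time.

t̄ = (22.5 + 24.6 + 24.6) / 3 = 23.9 s
v_surface = L / t̄ = 27.6 / 23.9 = 1.155 m/s
v_mean = 0.86 × 1.155 = 0.9931 m/s
Q = A × v_mean = 3.33 × 0.9931 = 3.307 m³/s

3.31 m³/s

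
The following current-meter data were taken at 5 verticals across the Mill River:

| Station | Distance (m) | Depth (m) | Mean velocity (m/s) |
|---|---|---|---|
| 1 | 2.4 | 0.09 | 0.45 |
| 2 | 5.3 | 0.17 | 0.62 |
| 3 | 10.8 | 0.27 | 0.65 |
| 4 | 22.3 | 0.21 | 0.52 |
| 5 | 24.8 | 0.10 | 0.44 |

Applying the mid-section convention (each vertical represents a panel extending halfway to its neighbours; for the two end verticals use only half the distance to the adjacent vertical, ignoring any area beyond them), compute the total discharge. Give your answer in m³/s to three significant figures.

2.81 m³/s

w_1 = (5.3 − 2.4)/2 = 1.45 m; q_1 = 0.45 × 0.09 × 1.45 = 0.05873 m³/s
w_2 = (10.8 − 2.4)/2 = 4.2 m; q_2 = 0.62 × 0.17 × 4.2 = 0.4427 m³/s
w_3 = (22.3 − 5.3)/2 = 8.5 m; q_3 = 0.65 × 0.27 × 8.5 = 1.492 m³/s
w_4 = (24.8 − 10.8)/2 = 7 m; q_4 = 0.52 × 0.21 × 7 = 0.7644 m³/s
w_5 = (24.8 − 22.3)/2 = 1.25 m; q_5 = 0.44 × 0.10 × 1.25 = 0.05500 m³/s
Q = Σ qᵢ = 2.813 m³/s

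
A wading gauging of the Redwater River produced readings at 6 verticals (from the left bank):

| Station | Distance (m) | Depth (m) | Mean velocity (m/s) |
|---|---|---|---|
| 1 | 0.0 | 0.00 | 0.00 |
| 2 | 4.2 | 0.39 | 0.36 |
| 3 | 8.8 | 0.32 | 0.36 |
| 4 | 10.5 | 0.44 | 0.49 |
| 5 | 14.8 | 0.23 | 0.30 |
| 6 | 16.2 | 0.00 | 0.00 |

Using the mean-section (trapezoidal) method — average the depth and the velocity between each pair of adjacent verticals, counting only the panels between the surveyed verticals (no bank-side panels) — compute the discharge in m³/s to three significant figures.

Panel 1-2: Δb = 4.2 m, d̄ = (0.00+0.39)/2 = 0.195, v̄ = (0.00+0.36)/2 = 0.18 → q = 4.2×0.195×0.18 = 0.1474 m³/s
Panel 2-3: Δb = 4.6 m, d̄ = (0.39+0.32)/2 = 0.355, v̄ = (0.36+0.36)/2 = 0.36 → q = 4.6×0.355×0.36 = 0.5879 m³/s
Panel 3-4: Δb = 1.7 m, d̄ = (0.32+0.44)/2 = 0.38, v̄ = (0.36+0.49)/2 = 0.425 → q = 1.7×0.38×0.425 = 0.2746 m³/s
Panel 4-5: Δb = 4.3 m, d̄ = (0.44+0.23)/2 = 0.335, v̄ = (0.49+0.30)/2 = 0.395 → q = 4.3×0.335×0.395 = 0.5690 m³/s
Panel 5-6: Δb = 1.4 m, d̄ = (0.23+0.00)/2 = 0.115, v̄ = (0.30+0.00)/2 = 0.15 → q = 1.4×0.115×0.15 = 0.02415 m³/s
Q = Σ q = 1.603 m³/s

1.60 m³/s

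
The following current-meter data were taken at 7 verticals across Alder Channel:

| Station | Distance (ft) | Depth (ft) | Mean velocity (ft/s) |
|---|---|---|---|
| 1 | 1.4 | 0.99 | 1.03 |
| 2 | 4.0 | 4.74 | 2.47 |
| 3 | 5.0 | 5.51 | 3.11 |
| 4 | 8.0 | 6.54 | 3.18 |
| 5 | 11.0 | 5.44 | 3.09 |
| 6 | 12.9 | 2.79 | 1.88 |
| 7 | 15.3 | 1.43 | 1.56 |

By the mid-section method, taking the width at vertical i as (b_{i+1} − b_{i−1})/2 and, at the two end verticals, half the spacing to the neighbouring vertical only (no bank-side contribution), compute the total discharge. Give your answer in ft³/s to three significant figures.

w_1 = (4.0 − 1.4)/2 = 1.3 ft; q_1 = 1.03 × 0.99 × 1.3 = 1.326 ft³/s
w_2 = (5.0 − 1.4)/2 = 1.8 ft; q_2 = 2.47 × 4.74 × 1.8 = 21.07 ft³/s
w_3 = (8.0 − 4.0)/2 = 2 ft; q_3 = 3.11 × 5.51 × 2 = 34.27 ft³/s
w_4 = (11.0 − 5.0)/2 = 3 ft; q_4 = 3.18 × 6.54 × 3 = 62.39 ft³/s
w_5 = (12.9 − 8.0)/2 = 2.45 ft; q_5 = 3.09 × 5.44 × 2.45 = 41.18 ft³/s
w_6 = (15.3 − 11.0)/2 = 2.15 ft; q_6 = 1.88 × 2.79 × 2.15 = 11.28 ft³/s
w_7 = (15.3 − 12.9)/2 = 1.2 ft; q_7 = 1.56 × 1.43 × 1.2 = 2.677 ft³/s
Q = Σ qᵢ = 174.2 ft³/s

174 ft³/s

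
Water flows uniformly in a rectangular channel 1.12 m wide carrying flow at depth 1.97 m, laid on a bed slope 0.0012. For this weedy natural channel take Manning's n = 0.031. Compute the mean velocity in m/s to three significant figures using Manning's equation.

0.643 m/s

A = b·y = 1.12 × 1.97 = 2.206 m²
P = b + 2y = 1.12 + 2×1.97 = 5.060 m
R = A/P = 2.206/5.060 = 0.4360 m
Q = (1/n)·A·R^(2/3)·S^(1/2) = (1/0.031) × 2.206 × 0.4360^(2/3) × 0.0012^(1/2) = 1.418 m³/s
V = Q/A = 1.418/2.206 = 0.6426 m/s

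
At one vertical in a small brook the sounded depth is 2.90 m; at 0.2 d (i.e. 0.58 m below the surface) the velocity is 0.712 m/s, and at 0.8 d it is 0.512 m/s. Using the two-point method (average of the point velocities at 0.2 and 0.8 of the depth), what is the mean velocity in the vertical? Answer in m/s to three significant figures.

0.612 m/s

v̄ = (0.712 + 0.512) / 2 = 0.6120 m/s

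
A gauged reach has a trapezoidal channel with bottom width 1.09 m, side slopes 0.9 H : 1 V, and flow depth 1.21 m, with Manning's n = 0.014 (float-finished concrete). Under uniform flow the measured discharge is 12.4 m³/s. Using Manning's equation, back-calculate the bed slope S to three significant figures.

0.00844

A = (b + z·y)·y = (1.09 + 0.9×1.21)×1.21 = 2.637 m²
P = b + 2y√(1+z²) = 1.09 + 2×1.21×√(1+0.9²) = 4.346 m
R = A/P = 2.637/4.346 = 0.6067 m
S = (Q·n / (1·A·R^(2/3)))² = (12.4×0.014 / (1×2.637×0.7167))² = 0.008441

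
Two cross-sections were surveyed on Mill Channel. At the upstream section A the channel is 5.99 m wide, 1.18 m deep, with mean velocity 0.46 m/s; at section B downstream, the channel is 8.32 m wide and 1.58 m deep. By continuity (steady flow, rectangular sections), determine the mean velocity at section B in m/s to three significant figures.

0.247 m/s

Q = A₁V₁ = (5.99×1.18) × 0.46 = 3.251 m³/s
A₂ = 8.32 × 1.58 = 13.15 m²
V₂ = Q/A₂ = 3.251/13.15 = 0.2473 m/s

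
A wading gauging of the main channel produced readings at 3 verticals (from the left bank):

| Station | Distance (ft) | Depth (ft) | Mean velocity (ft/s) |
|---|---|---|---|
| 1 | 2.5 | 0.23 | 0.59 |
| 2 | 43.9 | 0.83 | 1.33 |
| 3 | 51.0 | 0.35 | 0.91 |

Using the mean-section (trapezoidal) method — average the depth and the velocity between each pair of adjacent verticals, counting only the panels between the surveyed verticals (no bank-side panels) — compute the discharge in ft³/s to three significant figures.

Panel 1-2: Δb = 41.4 ft, d̄ = (0.23+0.83)/2 = 0.53, v̄ = (0.59+1.33)/2 = 0.96 → q = 41.4×0.53×0.96 = 21.06 ft³/s
Panel 2-3: Δb = 7.1 ft, d̄ = (0.83+0.35)/2 = 0.59, v̄ = (1.33+0.91)/2 = 1.12 → q = 7.1×0.59×1.12 = 4.692 ft³/s
Q = Σ q = 25.76 ft³/s

25.8 ft³/s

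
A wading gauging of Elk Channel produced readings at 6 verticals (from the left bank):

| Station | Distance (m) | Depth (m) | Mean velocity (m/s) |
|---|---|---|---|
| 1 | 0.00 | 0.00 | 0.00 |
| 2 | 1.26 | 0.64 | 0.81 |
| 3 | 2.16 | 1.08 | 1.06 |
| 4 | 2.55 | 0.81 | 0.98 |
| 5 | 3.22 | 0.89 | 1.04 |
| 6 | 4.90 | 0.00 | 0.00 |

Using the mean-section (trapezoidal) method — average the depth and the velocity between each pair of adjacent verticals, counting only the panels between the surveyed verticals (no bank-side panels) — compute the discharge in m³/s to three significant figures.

Panel 1-2: Δb = 1.26 m, d̄ = (0.00+0.64)/2 = 0.32, v̄ = (0.00+0.81)/2 = 0.405 → q = 1.26×0.32×0.405 = 0.1633 m³/s
Panel 2-3: Δb = 0.9 m, d̄ = (0.64+1.08)/2 = 0.86, v̄ = (0.81+1.06)/2 = 0.935 → q = 0.9×0.86×0.935 = 0.7237 m³/s
Panel 3-4: Δb = 0.39 m, d̄ = (1.08+0.81)/2 = 0.945, v̄ = (1.06+0.98)/2 = 1.02 → q = 0.39×0.945×1.02 = 0.3759 m³/s
Panel 4-5: Δb = 0.67 m, d̄ = (0.81+0.89)/2 = 0.85, v̄ = (0.98+1.04)/2 = 1.01 → q = 0.67×0.85×1.01 = 0.5752 m³/s
Panel 5-6: Δb = 1.68 m, d̄ = (0.89+0.00)/2 = 0.445, v̄ = (1.04+0.00)/2 = 0.52 → q = 1.68×0.445×0.52 = 0.3888 m³/s
Q = Σ q = 2.227 m³/s

2.23 m³/s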